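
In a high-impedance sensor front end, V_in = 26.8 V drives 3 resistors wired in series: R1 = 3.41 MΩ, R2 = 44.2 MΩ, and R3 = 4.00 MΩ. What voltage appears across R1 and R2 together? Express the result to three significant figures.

Series total: ΣR = 3.41 + 44.2 + 4.00 = 51.61 MΩ.
R_{R1..R2} = 3.41 + 44.2 = 47.61 MΩ.
Voltage divider: V = V_in · (47.61 / 51.61) = 26.8 × 0.9225 = 24.72 V.

V ≈ 24.7 V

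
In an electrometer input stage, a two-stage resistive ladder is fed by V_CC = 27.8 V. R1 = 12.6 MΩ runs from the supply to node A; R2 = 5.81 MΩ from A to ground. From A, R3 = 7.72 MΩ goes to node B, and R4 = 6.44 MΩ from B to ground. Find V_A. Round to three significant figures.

The second stage (R3 + R4 = 14.16 MΩ) loads node A in parallel with R2.
Effective lower resistance at A: R2 ‖ 14.16 = 4.120 MΩ.
First divider: V_A = V_CC · 4.120/(12.6 + 4.120) = 6.850 V.

V_A ≈ 6.85 V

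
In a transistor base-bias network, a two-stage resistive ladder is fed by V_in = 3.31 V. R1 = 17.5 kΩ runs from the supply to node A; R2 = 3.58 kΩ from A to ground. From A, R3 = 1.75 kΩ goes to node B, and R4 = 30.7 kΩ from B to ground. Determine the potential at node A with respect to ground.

Looking into the second stage from A: R3 + R4 = 32.45 kΩ appears in parallel with R2.
R2 ‖ (R3+R4) = 3.224 kΩ.
So V_A = 3.31 × 0.1556 = 0.5150 V.

V_A ≈ 0.515 V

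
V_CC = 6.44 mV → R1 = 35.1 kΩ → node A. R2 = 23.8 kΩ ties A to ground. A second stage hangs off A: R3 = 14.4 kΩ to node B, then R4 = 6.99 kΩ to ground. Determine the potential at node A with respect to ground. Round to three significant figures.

The second stage (R3 + R4 = 21.39 kΩ) loads node A in parallel with R2.
Effective lower resistance at A: R2 ‖ 21.39 = 11.27 kΩ.
So V_A = 6.44 × 0.2430 = 1.565 mV.

V_A ≈ 1.56 mV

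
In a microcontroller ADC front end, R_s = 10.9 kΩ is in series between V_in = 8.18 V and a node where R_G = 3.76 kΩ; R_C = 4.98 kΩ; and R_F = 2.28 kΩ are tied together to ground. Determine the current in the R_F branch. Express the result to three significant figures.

I ≈ 0.330 mA

Parallel bank: R_p = 1/(1/3.76 + 1/4.98 + 1/2.28) = 1.105 kΩ.
V_A = 8.18 × 1.105/12.00 = 0.7526 V.
I(R_F) = V_A / R_F = 0.7526/2.28 = 0.3301 mA.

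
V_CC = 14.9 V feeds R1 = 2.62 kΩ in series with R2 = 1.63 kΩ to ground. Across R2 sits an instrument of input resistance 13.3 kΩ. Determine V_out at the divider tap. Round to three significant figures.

First combine the lower leg with the load: R2 ‖ R_L = 1.452 kΩ.
Voltage divider with the loaded lower leg: V_out = 14.9 × 1.452/(2.62 + 1.452) = 14.9 × 0.3566 = 5.313 V.

V_out ≈ 5.31 V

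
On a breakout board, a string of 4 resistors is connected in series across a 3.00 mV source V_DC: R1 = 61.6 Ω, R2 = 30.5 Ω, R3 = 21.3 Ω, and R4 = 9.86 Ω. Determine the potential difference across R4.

ΣR = 61.6 + 30.5 + 21.3 + 9.86 = 123.3 Ω.
By the voltage-divider rule, V = 3.00 × 9.860/123.3 = 0.2400 mV.

V ≈ 0.240 mV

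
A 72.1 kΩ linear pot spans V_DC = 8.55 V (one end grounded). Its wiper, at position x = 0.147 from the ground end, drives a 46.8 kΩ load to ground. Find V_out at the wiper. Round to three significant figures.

V_out ≈ 1.05 V

The pot divides into 61.50 kΩ above the wiper and 10.60 kΩ below.
Lower segment in parallel with the load: 10.60 ‖ 46.8 = 8.642 kΩ.
Then V_out = V_DC · 8.642/(61.50 + 8.642) = 1.053 V.
(Unloaded: V_out = x·V_DC = 1.26 V.)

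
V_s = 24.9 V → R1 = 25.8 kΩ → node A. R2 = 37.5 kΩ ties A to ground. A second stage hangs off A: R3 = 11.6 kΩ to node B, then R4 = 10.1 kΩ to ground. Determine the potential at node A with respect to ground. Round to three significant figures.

V_A ≈ 8.66 V

Looking into the second stage from A: R3 + R4 = 21.70 kΩ appears in parallel with R2.
R2 ‖ (R3+R4) = 13.75 kΩ.
V_A = 24.9 × 13.75/(25.8 + 13.75) = 8.655 V.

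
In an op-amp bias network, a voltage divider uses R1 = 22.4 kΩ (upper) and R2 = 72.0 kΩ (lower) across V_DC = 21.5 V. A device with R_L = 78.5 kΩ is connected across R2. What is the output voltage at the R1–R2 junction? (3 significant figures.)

V_out ≈ 13.5 V

R2 ‖ R_L = (72.0 × 78.5)/(72.0 + 78.5) = 37.55 kΩ.
Then V_out = V_DC · R2'/(R1 + R2') = 21.5 × 37.55/59.95 = 13.47 V.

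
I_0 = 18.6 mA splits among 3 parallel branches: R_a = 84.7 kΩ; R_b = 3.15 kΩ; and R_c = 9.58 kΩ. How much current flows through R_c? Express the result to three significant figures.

Conductances: ΣG = 1/84.7 + 1/3.15 + 1/9.58 = 0.4337 (1/kΩ).
Current divider: I(R_c) = I_0 · G_k/ΣG = 18.6 × (0.1044/0.4337) = 18.6 × 0.2407 = 4.477 mA.

I ≈ 4.48 mA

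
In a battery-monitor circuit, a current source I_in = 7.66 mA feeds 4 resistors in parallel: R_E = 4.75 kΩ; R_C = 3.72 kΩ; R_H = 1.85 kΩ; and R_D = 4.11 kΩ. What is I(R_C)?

ΣG = 1/4.75 + 1/3.72 + 1/1.85 + 1/4.11 = 1.263.
Current divider: I(R_C) = I_in · G_k/ΣG = 7.66 × (0.2688/1.263) = 7.66 × 0.2128 = 1.630 mA.

I ≈ 1.63 mA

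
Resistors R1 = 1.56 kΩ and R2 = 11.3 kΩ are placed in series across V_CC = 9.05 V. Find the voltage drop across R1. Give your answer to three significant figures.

ΣR = 1.56 + 11.3 = 12.86 kΩ.
Voltage divider: V = V_CC · (1.560 / 12.86) = 9.05 × 0.1213 = 1.098 V.

V ≈ 1.10 V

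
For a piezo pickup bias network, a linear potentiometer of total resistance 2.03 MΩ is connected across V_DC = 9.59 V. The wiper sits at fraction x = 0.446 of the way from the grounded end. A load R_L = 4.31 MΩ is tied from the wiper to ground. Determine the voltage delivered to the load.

V_out ≈ 3.83 V

The pot divides into 1.125 MΩ above the wiper and 0.9054 MΩ below.
Lower segment in parallel with the load: 0.9054 ‖ 4.31 = 0.7482 MΩ.
V_out = 9.59 × 0.7482/(1.125 + 0.7482) = 3.831 V.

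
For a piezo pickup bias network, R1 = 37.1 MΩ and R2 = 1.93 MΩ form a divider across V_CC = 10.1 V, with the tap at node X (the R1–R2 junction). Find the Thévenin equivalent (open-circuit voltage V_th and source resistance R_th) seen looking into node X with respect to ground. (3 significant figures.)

V_th ≈ 0.499 V, R_th ≈ 1.83 MΩ

With X open, the divider is unloaded: V_th = 10.1 × 1.93/39.03 = 0.4994 V.
Looking into X with the source shorted: R_th = R1·R2/(R1+R2) = 37.10 × 1.93/39.03 = 1.835 MΩ.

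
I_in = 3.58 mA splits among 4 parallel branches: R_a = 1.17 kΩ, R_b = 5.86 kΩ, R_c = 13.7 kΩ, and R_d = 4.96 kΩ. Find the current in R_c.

Total conductance ΣG = 1/1.17 + 1/5.86 + 1/13.7 + 1/4.96 = 1.300 (units of 1/kΩ).
By the current-divider rule, I = I_in · G_k/ΣG = 3.58 × 0.05615 = 0.2010 mA.

I ≈ 0.201 mA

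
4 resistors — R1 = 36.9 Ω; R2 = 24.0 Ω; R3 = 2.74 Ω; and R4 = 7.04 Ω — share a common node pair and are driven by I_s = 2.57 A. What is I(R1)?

I ≈ 0.121 A

Total conductance ΣG = 1/36.9 + 1/24.0 + 1/2.74 + 1/7.04 = 0.5758 (units of 1/Ω).
R1 takes the fraction G_k/ΣG = 0.02710/0.5758 = 0.04707, so I = 2.57 × 0.04707 = 0.1210 A.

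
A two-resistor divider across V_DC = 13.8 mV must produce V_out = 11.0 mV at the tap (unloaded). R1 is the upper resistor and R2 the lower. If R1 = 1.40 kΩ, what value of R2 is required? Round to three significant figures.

R2 ≈ 5.50 kΩ

Required fraction k = V_out/V_DC = 0.7971.
Rearranging, R2 = R1·k/(1−k) = 1.40 × 3.929 = 5.500 kΩ.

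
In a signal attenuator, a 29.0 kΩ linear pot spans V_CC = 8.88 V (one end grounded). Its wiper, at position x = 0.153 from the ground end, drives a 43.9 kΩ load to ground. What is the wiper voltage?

V_out ≈ 1.25 V

Split the track: R_lower = x·R_p = 4.437 kΩ, R_upper = (1−x)·R_p = 24.56 kΩ.
R_L loads the lower segment: effective lower R = 4.030 kΩ.
Loaded-divider output: V_out = 8.88 × 0.1409 = 1.252 V.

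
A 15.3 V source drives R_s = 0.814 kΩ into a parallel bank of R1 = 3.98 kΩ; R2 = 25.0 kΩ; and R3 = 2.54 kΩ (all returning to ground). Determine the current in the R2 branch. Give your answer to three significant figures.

Equivalent of the parallel group: R_p = 1.460 kΩ.
Node voltage V_A = V_s · R_p/(R_s + R_p) = 15.3 × 0.6420 = 9.823 V.
I(R2) = V_A / R2 = 9.823/25.0 = 0.3929 mA.
(Equivalently: I_total = 6.728 mA, then current-divider fraction G_k/ΣG = 0.05840.)

I ≈ 0.393 mA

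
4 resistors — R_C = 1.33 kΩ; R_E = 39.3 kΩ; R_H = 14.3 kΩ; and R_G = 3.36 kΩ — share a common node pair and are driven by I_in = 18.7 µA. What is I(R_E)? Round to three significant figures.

Conductances: ΣG = 1/1.33 + 1/39.3 + 1/14.3 + 1/3.36 = 1.145 (1/kΩ).
R_E takes the fraction G_k/ΣG = 0.02545/1.145 = 0.02223, so I = 18.7 × 0.02223 = 0.4156 µA.

I ≈ 0.416 µA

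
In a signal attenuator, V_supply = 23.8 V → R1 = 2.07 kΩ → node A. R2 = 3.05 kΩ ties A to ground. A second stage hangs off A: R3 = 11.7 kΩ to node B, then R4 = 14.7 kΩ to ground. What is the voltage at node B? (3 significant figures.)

V_B ≈ 7.54 V

Looking into the second stage from A: R3 + R4 = 26.40 kΩ appears in parallel with R2.
Effective lower resistance at A: R2 ‖ 26.40 = 2.734 kΩ.
V_A = 23.8 × 2.734/(2.07 + 2.734) = 13.55 V.
Then the unloaded second divider: V_B = V_A × R4/(R3+R4) = 13.55 × 0.5568 = 7.542 V.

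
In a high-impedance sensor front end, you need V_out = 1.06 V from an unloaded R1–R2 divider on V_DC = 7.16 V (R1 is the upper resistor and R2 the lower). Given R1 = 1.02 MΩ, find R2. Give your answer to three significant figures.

R2 ≈ 0.177 MΩ

V_out/V_DC = R2/(R1+R2) = 0.1480.
R2 = R1 · 0.1480/(1 − 0.1480) = 0.1772 MΩ.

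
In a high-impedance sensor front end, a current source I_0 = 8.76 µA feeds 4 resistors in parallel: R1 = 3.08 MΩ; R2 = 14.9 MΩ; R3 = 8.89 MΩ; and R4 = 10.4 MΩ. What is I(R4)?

Conductances: ΣG = 1/3.08 + 1/14.9 + 1/8.89 + 1/10.4 = 0.6004 (1/MΩ).
R4 takes the fraction G_k/ΣG = 0.09615/0.6004 = 0.1601, so I = 8.76 × 0.1601 = 1.403 µA.

I ≈ 1.40 µA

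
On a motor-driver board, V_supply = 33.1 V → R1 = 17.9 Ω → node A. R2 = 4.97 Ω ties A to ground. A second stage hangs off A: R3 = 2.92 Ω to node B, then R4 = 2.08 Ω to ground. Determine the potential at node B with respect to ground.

V_B ≈ 1.68 V

Node A sees R2 in parallel with the series input of stage 2, R3 + R4 = 5.000 Ω.
R2 ‖ (R3+R4) = 2.492 Ω.
So V_A = 33.1 × 0.1222 = 4.046 V.
Stage 2 is unloaded, so V_B = V_A · R4/(R3+R4) = 4.046 × 2.08/5.000 = 1.683 V.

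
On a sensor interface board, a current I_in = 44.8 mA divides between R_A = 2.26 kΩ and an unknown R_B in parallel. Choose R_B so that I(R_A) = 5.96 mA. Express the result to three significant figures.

Two-branch current divider: I_A = I_in · R_B/(R_A + R_B).
With f = 0.1330, R_B = R_A · f/(1−f) = 2.26 × 0.1535 = 0.3468 kΩ.

R_B ≈ 0.347 kΩ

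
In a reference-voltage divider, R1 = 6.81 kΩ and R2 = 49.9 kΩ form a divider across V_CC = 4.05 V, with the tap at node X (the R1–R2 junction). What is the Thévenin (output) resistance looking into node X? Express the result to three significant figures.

R_th ≈ 5.99 kΩ

With V_CC suppressed (replaced by a short), R_th = R1 ‖ R2 = (6.810 × 49.9)/(6.810 + 49.9) = 5.992 kΩ.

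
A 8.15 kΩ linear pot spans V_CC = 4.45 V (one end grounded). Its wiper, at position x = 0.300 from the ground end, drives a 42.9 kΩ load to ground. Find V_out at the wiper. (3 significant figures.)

V_out ≈ 1.28 V

Split the track: R_lower = x·R_p = 2.445 kΩ, R_upper = (1−x)·R_p = 5.705 kΩ.
Lower segment in parallel with the load: 2.445 ‖ 42.9 = 2.313 kΩ.
V_out = 4.45 × 2.313/(5.705 + 2.313) = 1.284 V.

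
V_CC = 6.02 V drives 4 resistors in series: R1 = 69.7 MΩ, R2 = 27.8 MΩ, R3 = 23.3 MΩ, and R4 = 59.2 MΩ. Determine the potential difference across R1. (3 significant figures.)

Total series resistance ΣR = 69.7 + 27.8 + 23.3 + 59.2 = 180.0 MΩ.
By the voltage-divider rule, V = 6.02 × 69.70/180.0 = 2.331 V.

V ≈ 2.33 V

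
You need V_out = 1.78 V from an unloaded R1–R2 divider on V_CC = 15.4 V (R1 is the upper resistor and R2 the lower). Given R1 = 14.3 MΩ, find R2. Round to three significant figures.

Required fraction k = V_out/V_CC = 0.1156.
Rearranging, R2 = R1·k/(1−k) = 14.3 × 0.1307 = 1.869 MΩ.

R2 ≈ 1.87 MΩ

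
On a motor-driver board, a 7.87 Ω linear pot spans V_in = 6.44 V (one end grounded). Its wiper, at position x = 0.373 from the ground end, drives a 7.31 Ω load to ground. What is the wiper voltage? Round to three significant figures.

Split the track: R_lower = x·R_p = 2.936 Ω, R_upper = (1−x)·R_p = 4.934 Ω.
R_L loads the lower segment: effective lower R = 2.094 Ω.
Then V_out = V_in · 2.094/(4.934 + 2.094) = 1.919 V.
(Unloaded: V_out = x·V_in = 2.40 V.)

V_out ≈ 1.92 V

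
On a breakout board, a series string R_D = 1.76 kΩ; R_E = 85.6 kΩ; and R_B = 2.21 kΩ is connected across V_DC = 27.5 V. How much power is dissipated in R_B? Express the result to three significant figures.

The common current is I = 27.5/89.57 = 0.3070 mA.
V(R_B) = I·R = 0.6785 V; P = V·I = 0.6785 × 0.3070 = 0.2083 mW.

P ≈ 0.208 mW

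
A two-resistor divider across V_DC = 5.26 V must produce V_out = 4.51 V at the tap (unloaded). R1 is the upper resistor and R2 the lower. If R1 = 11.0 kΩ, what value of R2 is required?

R2 ≈ 66.1 kΩ

V_out/V_DC = R2/(R1+R2) = 0.8574.
R2 = R1 · 0.8574/(1 − 0.8574) = 66.15 kΩ.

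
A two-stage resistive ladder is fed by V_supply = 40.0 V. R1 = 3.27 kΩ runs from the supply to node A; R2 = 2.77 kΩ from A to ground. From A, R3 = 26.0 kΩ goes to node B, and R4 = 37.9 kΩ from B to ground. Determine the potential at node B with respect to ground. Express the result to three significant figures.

The second stage (R3 + R4 = 63.90 kΩ) loads node A in parallel with R2.
R2 ‖ (R3+R4) = 2.655 kΩ.
First divider: V_A = V_supply · 2.655/(3.27 + 2.655) = 17.92 V.
V_B = V_A × 0.5931 = 10.63 V.

V_B ≈ 10.6 V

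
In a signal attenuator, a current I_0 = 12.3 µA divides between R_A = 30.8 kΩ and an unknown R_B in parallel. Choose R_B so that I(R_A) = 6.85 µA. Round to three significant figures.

R_B ≈ 38.7 kΩ

Two-branch current divider: I_A = I_0 · R_B/(R_A + R_B).
6.85/12.3 = R_B/(R_A + R_B) → R_B = R_A · (0.5569)/(1 − 0.5569) = 30.8 × 1.257 = 38.71 kΩ.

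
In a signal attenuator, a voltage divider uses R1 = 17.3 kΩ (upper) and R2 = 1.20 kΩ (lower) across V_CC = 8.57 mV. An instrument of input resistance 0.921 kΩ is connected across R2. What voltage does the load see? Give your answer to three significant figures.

V_out ≈ 0.251 mV

The load sits in parallel with R2, giving an effective lower resistance R2' = R2·R_L/(R2+R_L) = 0.5211 kΩ.
Now apply the divider: V_out = 8.57 × 0.02924 = 0.2506 mV.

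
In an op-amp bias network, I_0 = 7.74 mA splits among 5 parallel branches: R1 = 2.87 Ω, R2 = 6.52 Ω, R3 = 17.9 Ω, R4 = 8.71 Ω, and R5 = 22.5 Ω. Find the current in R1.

Total conductance ΣG = 1/2.87 + 1/6.52 + 1/17.9 + 1/8.71 + 1/22.5 = 0.7169 (units of 1/Ω).
By the current-divider rule, I = I_0 · G_k/ΣG = 7.74 × 0.4860 = 3.762 mA.

I ≈ 3.76 mA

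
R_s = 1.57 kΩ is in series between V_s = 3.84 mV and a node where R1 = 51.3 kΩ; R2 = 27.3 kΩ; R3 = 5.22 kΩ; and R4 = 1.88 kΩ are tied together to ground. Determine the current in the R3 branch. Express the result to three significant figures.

Equivalent of the parallel group: R_p = 1.283 kΩ.
V_A by voltage divider: V_A = 3.84 × 1.283/(1.57 + 1.283) = 1.727 mV.
Branch current I = V_A/R3 = 1.727/5.22 = 0.3308 µA.
(Equivalently: I_total = 1.346 µA, then current-divider fraction G_k/ΣG = 0.2457.)

I ≈ 0.331 µA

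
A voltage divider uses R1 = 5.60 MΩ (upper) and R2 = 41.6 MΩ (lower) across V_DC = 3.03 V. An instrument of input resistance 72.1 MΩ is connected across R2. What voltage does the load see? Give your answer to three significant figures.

R2 ‖ R_L = (41.6 × 72.1)/(41.6 + 72.1) = 26.38 MΩ.
Now apply the divider: V_out = 3.03 × 0.8249 = 2.499 V.

V_out ≈ 2.50 V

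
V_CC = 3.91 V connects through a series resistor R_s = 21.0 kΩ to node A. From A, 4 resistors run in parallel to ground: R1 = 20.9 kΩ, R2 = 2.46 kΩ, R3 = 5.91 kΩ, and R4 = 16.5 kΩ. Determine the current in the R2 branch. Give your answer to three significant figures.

Combine the parallel branches: R_p = (1/20.9 + 1/2.46 + 1/5.91 + 1/16.5)⁻¹ = 1.462 kΩ.
V_A by voltage divider: V_A = 3.91 × 1.462/(21.0 + 1.462) = 0.2544 V.
I(R2) = V_A / R2 = 0.2544/2.46 = 0.1034 mA.

I ≈ 0.103 mA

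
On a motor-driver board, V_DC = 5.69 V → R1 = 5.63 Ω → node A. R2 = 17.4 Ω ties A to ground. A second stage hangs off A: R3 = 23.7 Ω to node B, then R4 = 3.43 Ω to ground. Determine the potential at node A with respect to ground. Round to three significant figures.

V_A ≈ 3.72 V

Looking into the second stage from A: R3 + R4 = 27.13 Ω appears in parallel with R2.
Effective lower resistance at A: R2 ‖ 27.13 = 10.60 Ω.
So V_A = 5.69 × 0.6531 = 3.716 V.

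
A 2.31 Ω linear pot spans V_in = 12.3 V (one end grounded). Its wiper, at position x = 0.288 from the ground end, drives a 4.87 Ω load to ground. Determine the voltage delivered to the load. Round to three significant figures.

Lower segment x·R_p = 0.6653 Ω; upper segment (1−x)·R_p = 1.645 Ω.
(x·R_p) ‖ R_L = 0.5853 Ω.
V_out = 12.3 × 0.5853/(1.645 + 0.5853) = 3.228 V.

V_out ≈ 3.23 V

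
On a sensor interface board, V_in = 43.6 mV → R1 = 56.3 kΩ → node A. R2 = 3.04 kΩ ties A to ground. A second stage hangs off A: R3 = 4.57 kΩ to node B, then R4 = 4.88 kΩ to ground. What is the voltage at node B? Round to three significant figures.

V_B ≈ 0.884 mV

Node A sees R2 in parallel with the series input of stage 2, R3 + R4 = 9.450 kΩ.
R2 ‖ (R3+R4) = 2.300 kΩ.
First divider: V_A = V_in · 2.300/(56.3 + 2.300) = 1.711 mV.
Stage 2 is unloaded, so V_B = V_A · R4/(R3+R4) = 1.711 × 4.88/9.450 = 0.8837 mV.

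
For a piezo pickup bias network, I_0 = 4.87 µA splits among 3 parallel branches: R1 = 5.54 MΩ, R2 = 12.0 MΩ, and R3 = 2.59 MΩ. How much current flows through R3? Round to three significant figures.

I ≈ 2.89 µA

Conductances: ΣG = 1/5.54 + 1/12.0 + 1/2.59 = 0.6499 (1/MΩ).
By the current-divider rule, I = I_0 · G_k/ΣG = 4.87 × 0.5941 = 2.893 µA.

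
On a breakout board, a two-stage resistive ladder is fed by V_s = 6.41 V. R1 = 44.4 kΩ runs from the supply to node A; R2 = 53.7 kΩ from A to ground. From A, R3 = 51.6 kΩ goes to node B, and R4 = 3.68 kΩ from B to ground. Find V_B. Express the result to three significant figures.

Node A sees R2 in parallel with the series input of stage 2, R3 + R4 = 55.28 kΩ.
Effective lower resistance at A: R2 ‖ 55.28 = 27.24 kΩ.
V_A = 6.41 × 27.24/(44.4 + 27.24) = 2.437 V.
V_B = V_A × 0.06657 = 0.1622 V.

V_B ≈ 0.162 V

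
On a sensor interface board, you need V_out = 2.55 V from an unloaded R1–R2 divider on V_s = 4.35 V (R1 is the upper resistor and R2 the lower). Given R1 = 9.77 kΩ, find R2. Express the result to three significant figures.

Required fraction k = V_out/V_s = 0.5862.
R2 = R1 · 0.5862/(1 − 0.5862) = 13.84 kΩ.

R2 ≈ 13.8 kΩ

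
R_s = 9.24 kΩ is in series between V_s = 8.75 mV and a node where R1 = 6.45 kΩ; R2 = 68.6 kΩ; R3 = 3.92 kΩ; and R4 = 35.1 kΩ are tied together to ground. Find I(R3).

Combine the parallel branches: R_p = (1/6.45 + 1/68.6 + 1/3.92 + 1/35.1)⁻¹ = 2.206 kΩ.
V_A by voltage divider: V_A = 8.75 × 2.206/(9.24 + 2.206) = 1.687 mV.
Branch current I = V_A/R3 = 1.687/3.92 = 0.4303 µA.

I ≈ 0.430 µA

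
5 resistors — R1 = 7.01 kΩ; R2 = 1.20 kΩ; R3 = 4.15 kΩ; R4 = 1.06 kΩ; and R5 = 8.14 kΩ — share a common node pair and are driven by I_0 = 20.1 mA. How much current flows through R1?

I ≈ 1.26 mA

Conductances: ΣG = 1/7.01 + 1/1.20 + 1/4.15 + 1/1.06 + 1/8.14 = 2.283 (1/kΩ).
Current divider: I(R1) = I_0 · G_k/ΣG = 20.1 × (0.1427/2.283) = 20.1 × 0.06248 = 1.256 mA.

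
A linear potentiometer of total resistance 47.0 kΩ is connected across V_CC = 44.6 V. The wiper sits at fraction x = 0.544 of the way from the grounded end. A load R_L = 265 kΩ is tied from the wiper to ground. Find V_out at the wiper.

The pot divides into 21.43 kΩ above the wiper and 25.57 kΩ below.
R_L loads the lower segment: effective lower R = 23.32 kΩ.
Then V_out = V_CC · 23.32/(21.43 + 23.32) = 23.24 V.

V_out ≈ 23.2 V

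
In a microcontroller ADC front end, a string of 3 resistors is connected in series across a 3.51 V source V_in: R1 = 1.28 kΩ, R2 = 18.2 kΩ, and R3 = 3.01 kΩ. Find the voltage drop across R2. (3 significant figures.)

V ≈ 2.84 V

ΣR = 1.28 + 18.2 + 3.01 = 22.49 kΩ.
By the voltage-divider rule, V = 3.51 × 18.20/22.49 = 2.840 V.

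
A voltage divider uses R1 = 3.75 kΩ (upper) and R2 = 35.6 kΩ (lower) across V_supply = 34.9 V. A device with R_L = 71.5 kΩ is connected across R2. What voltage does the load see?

The load sits in parallel with R2, giving an effective lower resistance R2' = R2·R_L/(R2+R_L) = 23.77 kΩ.
Now apply the divider: V_out = 34.9 × 0.8637 = 30.14 V.

V_out ≈ 30.1 V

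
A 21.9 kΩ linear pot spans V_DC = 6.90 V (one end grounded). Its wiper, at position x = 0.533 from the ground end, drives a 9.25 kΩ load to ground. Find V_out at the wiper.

V_out ≈ 2.31 V

Split the track: R_lower = x·R_p = 11.67 kΩ, R_upper = (1−x)·R_p = 10.23 kΩ.
R_L loads the lower segment: effective lower R = 5.161 kΩ.
V_out = 6.90 × 5.161/(10.23 + 5.161) = 2.314 V.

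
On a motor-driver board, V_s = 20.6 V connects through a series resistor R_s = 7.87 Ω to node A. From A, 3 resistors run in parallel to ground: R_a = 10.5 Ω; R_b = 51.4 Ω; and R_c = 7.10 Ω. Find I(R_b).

I ≈ 0.133 A

Parallel bank: R_p = 1/(1/10.5 + 1/51.4 + 1/7.10) = 3.913 Ω.
Node voltage V_A = V_s · R_p/(R_s + R_p) = 20.6 × 0.3321 = 6.841 V.
Branch current I = V_A/R_b = 6.841/51.4 = 0.1331 A.
(Equivalently: I_total = 1.748 A, then current-divider fraction G_k/ΣG = 0.07613.)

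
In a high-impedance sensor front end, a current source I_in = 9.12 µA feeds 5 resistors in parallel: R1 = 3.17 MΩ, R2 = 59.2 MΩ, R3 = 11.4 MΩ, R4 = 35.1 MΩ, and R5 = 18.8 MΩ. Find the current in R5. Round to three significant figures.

Conductances: ΣG = 1/3.17 + 1/59.2 + 1/11.4 + 1/35.1 + 1/18.8 = 0.5018 (1/MΩ).
R5 takes the fraction G_k/ΣG = 0.05319/0.5018 = 0.1060, so I = 9.12 × 0.1060 = 0.9668 µA.

I ≈ 0.967 µA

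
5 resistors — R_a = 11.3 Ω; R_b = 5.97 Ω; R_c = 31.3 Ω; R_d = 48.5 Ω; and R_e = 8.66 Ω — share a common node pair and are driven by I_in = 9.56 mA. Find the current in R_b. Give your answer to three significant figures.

I ≈ 3.78 mA

Total conductance ΣG = 1/11.3 + 1/5.97 + 1/31.3 + 1/48.5 + 1/8.66 = 0.4240 (units of 1/Ω).
By the current-divider rule, I = I_in · G_k/ΣG = 9.56 × 0.3950 = 3.776 mA.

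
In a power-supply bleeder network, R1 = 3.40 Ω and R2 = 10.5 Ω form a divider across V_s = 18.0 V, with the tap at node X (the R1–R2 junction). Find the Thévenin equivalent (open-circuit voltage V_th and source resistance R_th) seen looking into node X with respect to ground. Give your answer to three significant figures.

V_th is the unloaded tap voltage: V_s · R2/(R1+R2) = 18.0 × 0.7554 = 13.60 V.
Looking into X with the source shorted: R_th = R1·R2/(R1+R2) = 3.400 × 10.5/13.90 = 2.568 Ω.

V_th ≈ 13.6 V, R_th ≈ 2.57 Ω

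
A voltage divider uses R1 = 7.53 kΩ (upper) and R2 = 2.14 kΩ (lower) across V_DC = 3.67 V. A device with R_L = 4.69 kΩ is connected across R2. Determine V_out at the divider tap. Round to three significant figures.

First combine the lower leg with the load: R2 ‖ R_L = 1.469 kΩ.
Then V_out = V_DC · R2'/(R1 + R2') = 3.67 × 1.469/8.999 = 0.5993 V.

V_out ≈ 0.599 V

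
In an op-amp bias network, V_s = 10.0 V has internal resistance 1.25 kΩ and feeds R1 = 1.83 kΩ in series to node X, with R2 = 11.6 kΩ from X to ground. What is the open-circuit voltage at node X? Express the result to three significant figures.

V_th ≈ 7.90 V

R1' = 1.25 + 1.83 = 3.080 kΩ (source resistance + R1).
Open-circuit (no load on X): V_th = V_s · R2/(R1' + R2) = 10.0 × 11.6/(3.080 + 11.6) = 7.902 V.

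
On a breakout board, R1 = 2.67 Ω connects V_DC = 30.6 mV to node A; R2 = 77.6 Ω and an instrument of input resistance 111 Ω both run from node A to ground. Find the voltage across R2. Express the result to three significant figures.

The load sits in parallel with R2, giving an effective lower resistance R2' = R2·R_L/(R2+R_L) = 45.67 Ω.
Then V_out = V_DC · R2'/(R1 + R2') = 30.6 × 45.67/48.34 = 28.91 mV.
(Unloaded it would be 29.6 mV; the load pulls it down.)

V_out ≈ 28.9 mV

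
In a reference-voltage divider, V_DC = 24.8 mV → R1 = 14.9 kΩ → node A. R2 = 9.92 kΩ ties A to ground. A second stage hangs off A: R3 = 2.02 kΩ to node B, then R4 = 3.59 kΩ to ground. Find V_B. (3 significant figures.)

The second stage (R3 + R4 = 5.610 kΩ) loads node A in parallel with R2.
Effective lower resistance at A: R2 ‖ 5.610 = 3.583 kΩ.
First divider: V_A = V_DC · 3.583/(14.9 + 3.583) = 4.808 mV.
Stage 2 is unloaded, so V_B = V_A · R4/(R3+R4) = 4.808 × 3.59/5.610 = 3.077 mV.

V_B ≈ 3.08 mV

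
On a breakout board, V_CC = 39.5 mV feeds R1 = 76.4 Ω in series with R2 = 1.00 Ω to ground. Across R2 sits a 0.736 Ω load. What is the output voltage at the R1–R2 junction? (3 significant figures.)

The load sits in parallel with R2, giving an effective lower resistance R2' = R2·R_L/(R2+R_L) = 0.4240 Ω.
Now apply the divider: V_out = 39.5 × 0.005519 = 0.2180 mV.

V_out ≈ 0.218 mV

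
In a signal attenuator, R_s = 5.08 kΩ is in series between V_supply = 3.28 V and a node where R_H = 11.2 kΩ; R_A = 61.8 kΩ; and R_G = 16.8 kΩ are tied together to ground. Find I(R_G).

Parallel bank: R_p = 1/(1/11.2 + 1/61.8 + 1/16.8) = 6.061 kΩ.
V_A = 3.28 × 6.061/11.14 = 1.784 V.
I(R_G) = V_A / R_G = 1.784/16.8 = 0.1062 mA.

I ≈ 0.106 mA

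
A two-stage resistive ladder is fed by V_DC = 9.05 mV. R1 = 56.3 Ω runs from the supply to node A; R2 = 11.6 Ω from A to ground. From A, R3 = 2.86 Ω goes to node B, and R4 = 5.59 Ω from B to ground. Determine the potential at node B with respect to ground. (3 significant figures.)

V_B ≈ 0.478 mV

Looking into the second stage from A: R3 + R4 = 8.450 Ω appears in parallel with R2.
Effective lower resistance at A: R2 ‖ 8.450 = 4.889 Ω.
V_A = 9.05 × 4.889/(56.3 + 4.889) = 0.7231 mV.
Stage 2 is unloaded, so V_B = V_A · R4/(R3+R4) = 0.7231 × 5.59/8.450 = 0.4783 mV.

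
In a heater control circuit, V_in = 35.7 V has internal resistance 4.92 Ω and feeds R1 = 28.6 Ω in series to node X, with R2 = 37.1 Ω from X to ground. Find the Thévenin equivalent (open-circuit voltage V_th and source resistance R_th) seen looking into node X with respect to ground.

V_th ≈ 18.8 V, R_th ≈ 17.6 Ω

R1' = 4.92 + 28.6 = 33.52 Ω (source resistance + R1).
With X open, the divider is unloaded: V_th = 35.7 × 37.1/70.62 = 18.75 V.
Zeroing V_in shorts the top of R1' to ground, so R_th = R1' ‖ R2 = 17.61 Ω.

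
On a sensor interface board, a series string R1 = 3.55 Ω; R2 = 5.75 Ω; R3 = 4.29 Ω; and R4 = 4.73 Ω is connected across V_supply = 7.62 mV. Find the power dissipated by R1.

P ≈ 0.614 µW

Series current I = V_supply/ΣR = 7.62/18.32 = 0.4159 mA.
V(R1) = I·R = 1.477 mV; P = V·I = 1.477 × 0.4159 = 0.6142 µW.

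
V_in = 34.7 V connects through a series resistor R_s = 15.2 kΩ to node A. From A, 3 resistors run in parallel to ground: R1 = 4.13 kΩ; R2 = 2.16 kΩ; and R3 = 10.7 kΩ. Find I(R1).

I ≈ 0.640 mA

Equivalent of the parallel group: R_p = 1.252 kΩ.
V_A by voltage divider: V_A = 34.7 × 1.252/(15.2 + 1.252) = 2.641 V.
I(R1) = V_A / R1 = 2.641/4.13 = 0.6395 mA.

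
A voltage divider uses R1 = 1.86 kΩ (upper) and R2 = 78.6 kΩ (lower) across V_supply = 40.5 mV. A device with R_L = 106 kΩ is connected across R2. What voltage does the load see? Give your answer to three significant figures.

R2 ‖ R_L = (78.6 × 106)/(78.6 + 106) = 45.13 kΩ.
Now apply the divider: V_out = 40.5 × 0.9604 = 38.90 mV.

V_out ≈ 38.9 mV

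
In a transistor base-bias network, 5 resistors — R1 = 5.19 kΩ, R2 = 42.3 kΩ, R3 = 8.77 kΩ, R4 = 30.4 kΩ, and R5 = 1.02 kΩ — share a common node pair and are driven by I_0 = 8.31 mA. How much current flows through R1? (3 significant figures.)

I ≈ 1.19 mA

ΣG = 1/5.19 + 1/42.3 + 1/8.77 + 1/30.4 + 1/1.02 = 1.344.
Current divider: I(R1) = I_0 · G_k/ΣG = 8.31 × (0.1927/1.344) = 8.31 × 0.1434 = 1.192 mA.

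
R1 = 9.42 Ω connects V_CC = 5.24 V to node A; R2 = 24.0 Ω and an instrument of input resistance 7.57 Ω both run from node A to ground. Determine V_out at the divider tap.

V_out ≈ 1.99 V

The load sits in parallel with R2, giving an effective lower resistance R2' = R2·R_L/(R2+R_L) = 5.755 Ω.
Voltage divider with the loaded lower leg: V_out = 5.24 × 5.755/(9.42 + 5.755) = 5.24 × 0.3792 = 1.987 V.
(Unloaded it would be 3.76 V; the load pulls it down.)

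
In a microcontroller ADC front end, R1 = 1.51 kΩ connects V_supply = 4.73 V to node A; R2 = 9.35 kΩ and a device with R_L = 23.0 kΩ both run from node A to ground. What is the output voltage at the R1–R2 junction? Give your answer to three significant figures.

V_out ≈ 3.85 V

R2 ‖ R_L = (9.35 × 23.0)/(9.35 + 23.0) = 6.648 kΩ.
Now apply the divider: V_out = 4.73 × 0.8149 = 3.854 V.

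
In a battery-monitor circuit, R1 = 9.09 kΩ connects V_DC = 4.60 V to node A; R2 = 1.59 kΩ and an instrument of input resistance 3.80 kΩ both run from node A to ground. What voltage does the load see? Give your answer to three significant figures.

V_out ≈ 0.505 V

The load sits in parallel with R2, giving an effective lower resistance R2' = R2·R_L/(R2+R_L) = 1.121 kΩ.
Then V_out = V_DC · R2'/(R1 + R2') = 4.60 × 1.121/10.21 = 0.5050 V.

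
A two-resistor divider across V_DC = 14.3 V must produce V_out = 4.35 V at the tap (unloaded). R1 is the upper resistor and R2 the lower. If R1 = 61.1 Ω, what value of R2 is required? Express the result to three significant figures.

V_out/V_DC = R2/(R1+R2) = 0.3042.
So R2 = R1 · V_out/(V_DC − V_out) = 61.1 × 4.35/(14.3 − 4.35) = 61.1 × 0.4372 = 26.71 Ω.

R2 ≈ 26.7 Ω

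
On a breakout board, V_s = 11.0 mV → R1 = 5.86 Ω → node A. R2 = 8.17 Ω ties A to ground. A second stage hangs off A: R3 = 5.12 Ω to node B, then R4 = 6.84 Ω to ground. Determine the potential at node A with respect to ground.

V_A ≈ 4.98 mV

Looking into the second stage from A: R3 + R4 = 11.96 Ω appears in parallel with R2.
Effective lower resistance at A: R2 ‖ 11.96 = 4.854 Ω.
V_A = 11.0 × 4.854/(5.86 + 4.854) = 4.984 mV.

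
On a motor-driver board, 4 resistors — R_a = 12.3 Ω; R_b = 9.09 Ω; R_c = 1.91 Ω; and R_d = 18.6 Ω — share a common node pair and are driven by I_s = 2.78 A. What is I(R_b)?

I ≈ 0.398 A

Conductances: ΣG = 1/12.3 + 1/9.09 + 1/1.91 + 1/18.6 = 0.7686 (1/Ω).
By the current-divider rule, I = I_s · G_k/ΣG = 2.78 × 0.1431 = 0.3979 A.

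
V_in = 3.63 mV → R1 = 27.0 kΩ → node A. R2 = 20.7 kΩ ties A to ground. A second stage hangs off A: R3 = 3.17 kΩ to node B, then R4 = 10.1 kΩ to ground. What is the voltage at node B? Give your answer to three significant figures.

V_B ≈ 0.637 mV

Looking into the second stage from A: R3 + R4 = 13.27 kΩ appears in parallel with R2.
Effective lower resistance at A: R2 ‖ 13.27 = 8.086 kΩ.
V_A = 3.63 × 8.086/(27.0 + 8.086) = 0.8366 mV.
V_B = V_A × 0.7611 = 0.6367 mV.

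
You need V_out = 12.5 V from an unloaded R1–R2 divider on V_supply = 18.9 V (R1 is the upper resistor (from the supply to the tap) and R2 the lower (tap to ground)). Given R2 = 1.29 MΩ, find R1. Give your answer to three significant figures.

Required fraction k = V_out/V_supply = 0.6614.
Rearranging, R1 = R2·(1−k)/k = 1.29 × 0.5120 = 0.6605 MΩ.

R1 ≈ 0.660 MΩ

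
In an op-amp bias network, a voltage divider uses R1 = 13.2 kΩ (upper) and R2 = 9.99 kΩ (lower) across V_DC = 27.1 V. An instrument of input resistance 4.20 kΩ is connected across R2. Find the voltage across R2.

V_out ≈ 4.96 V

R2 ‖ R_L = (9.99 × 4.20)/(9.99 + 4.20) = 2.957 kΩ.
Then V_out = V_DC · R2'/(R1 + R2') = 27.1 × 2.957/16.16 = 4.960 V.
(Unloaded it would be 11.7 V; the load pulls it down.)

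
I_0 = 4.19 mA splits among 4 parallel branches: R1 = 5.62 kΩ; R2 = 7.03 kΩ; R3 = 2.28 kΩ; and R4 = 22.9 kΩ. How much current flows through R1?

I ≈ 0.929 mA

Total conductance ΣG = 1/5.62 + 1/7.03 + 1/2.28 + 1/22.9 = 0.8024 (units of 1/kΩ).
Current divider: I(R1) = I_0 · G_k/ΣG = 4.19 × (0.1779/0.8024) = 4.19 × 0.2217 = 0.9291 mA.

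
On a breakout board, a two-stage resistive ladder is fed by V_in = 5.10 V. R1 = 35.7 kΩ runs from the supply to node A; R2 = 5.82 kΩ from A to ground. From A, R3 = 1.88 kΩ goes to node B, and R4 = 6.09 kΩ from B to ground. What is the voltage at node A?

V_A ≈ 0.439 V

Looking into the second stage from A: R3 + R4 = 7.970 kΩ appears in parallel with R2.
R2 ‖ (R3+R4) = 3.364 kΩ.
V_A = 5.10 × 3.364/(35.7 + 3.364) = 0.4392 V.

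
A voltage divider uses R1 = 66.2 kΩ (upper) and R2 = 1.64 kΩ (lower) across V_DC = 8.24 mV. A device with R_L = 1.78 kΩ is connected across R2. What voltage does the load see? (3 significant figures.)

V_out ≈ 0.105 mV

First combine the lower leg with the load: R2 ‖ R_L = 0.8536 kΩ.
Now apply the divider: V_out = 8.24 × 0.01273 = 0.1049 mV.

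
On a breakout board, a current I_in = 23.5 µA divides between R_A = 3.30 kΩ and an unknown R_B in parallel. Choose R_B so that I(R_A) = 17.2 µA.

The fraction through R_A equals R_B/(R_A+R_B).
With f = 0.7319, R_B = R_A · f/(1−f) = 3.30 × 2.730 = 9.010 kΩ.

R_B ≈ 9.01 kΩ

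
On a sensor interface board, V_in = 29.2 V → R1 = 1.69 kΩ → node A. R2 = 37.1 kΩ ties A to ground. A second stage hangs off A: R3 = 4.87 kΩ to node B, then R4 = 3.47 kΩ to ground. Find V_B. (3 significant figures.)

V_B ≈ 9.73 V

Looking into the second stage from A: R3 + R4 = 8.340 kΩ appears in parallel with R2.
R2 ‖ (R3+R4) = 6.809 kΩ.
V_A = 29.2 × 6.809/(1.69 + 6.809) = 23.39 V.
V_B = V_A × 0.4161 = 9.733 V.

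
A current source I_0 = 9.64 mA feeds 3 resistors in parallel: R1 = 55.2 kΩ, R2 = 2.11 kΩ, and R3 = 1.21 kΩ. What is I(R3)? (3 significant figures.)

Conductances: ΣG = 1/55.2 + 1/2.11 + 1/1.21 = 1.318 (1/kΩ).
By the current-divider rule, I = I_0 · G_k/ΣG = 9.64 × 0.6268 = 6.042 mA.

I ≈ 6.04 mA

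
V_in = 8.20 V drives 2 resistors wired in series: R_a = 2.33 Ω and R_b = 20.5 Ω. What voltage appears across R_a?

ΣR = 2.33 + 20.5 = 22.83 Ω.
V = V_in · R/ΣR = 8.20 × 0.1021 = 0.8369 V.

V ≈ 0.837 V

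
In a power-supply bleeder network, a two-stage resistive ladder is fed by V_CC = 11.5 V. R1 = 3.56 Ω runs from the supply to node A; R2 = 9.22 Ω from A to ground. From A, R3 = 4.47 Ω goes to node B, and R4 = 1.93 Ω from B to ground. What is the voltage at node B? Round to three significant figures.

Node A sees R2 in parallel with the series input of stage 2, R3 + R4 = 6.400 Ω.
R2 ‖ (R3+R4) = 3.778 Ω.
So V_A = 11.5 × 0.5148 = 5.921 V.
Stage 2 is unloaded, so V_B = V_A · R4/(R3+R4) = 5.921 × 1.93/6.400 = 1.785 V.

V_B ≈ 1.79 V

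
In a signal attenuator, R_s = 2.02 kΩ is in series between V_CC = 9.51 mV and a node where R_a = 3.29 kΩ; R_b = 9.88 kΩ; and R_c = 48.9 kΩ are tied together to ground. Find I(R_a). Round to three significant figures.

Parallel bank: R_p = 1/(1/3.29 + 1/9.88 + 1/48.9) = 2.350 kΩ.
V_A by voltage divider: V_A = 9.51 × 2.350/(2.02 + 2.350) = 5.114 mV.
Branch current I = V_A/R_a = 5.114/3.29 = 1.554 µA.

I ≈ 1.55 µA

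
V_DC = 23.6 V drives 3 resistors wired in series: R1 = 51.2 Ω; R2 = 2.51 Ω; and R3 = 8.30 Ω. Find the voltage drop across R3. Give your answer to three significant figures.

Series total: ΣR = 51.2 + 2.51 + 8.30 = 62.01 Ω.
V = V_DC · R/ΣR = 23.6 × 0.1338 = 3.159 V.

V ≈ 3.16 V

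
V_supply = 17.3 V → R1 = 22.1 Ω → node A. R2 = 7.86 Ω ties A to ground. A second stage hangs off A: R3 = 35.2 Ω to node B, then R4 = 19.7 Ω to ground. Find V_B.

Looking into the second stage from A: R3 + R4 = 54.90 Ω appears in parallel with R2.
R2 ‖ (R3+R4) = 6.876 Ω.
First divider: V_A = V_supply · 6.876/(22.1 + 6.876) = 4.105 V.
Stage 2 is unloaded, so V_B = V_A · R4/(R3+R4) = 4.105 × 19.7/54.90 = 1.473 V.

V_B ≈ 1.47 V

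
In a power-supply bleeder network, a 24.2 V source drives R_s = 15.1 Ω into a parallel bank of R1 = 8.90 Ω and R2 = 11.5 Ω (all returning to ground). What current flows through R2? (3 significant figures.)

Parallel bank: R_p = 1/(1/8.90 + 1/11.5) = 5.017 Ω.
V_A = 24.2 × 5.017/20.12 = 6.035 V.
I(R2) = V_A / R2 = 6.035/11.5 = 0.5248 A.

I ≈ 0.525 A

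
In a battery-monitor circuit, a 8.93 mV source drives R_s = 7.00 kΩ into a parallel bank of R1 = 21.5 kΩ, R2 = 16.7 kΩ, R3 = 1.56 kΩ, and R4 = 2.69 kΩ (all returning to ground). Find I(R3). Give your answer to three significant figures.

I ≈ 0.648 µA

Parallel bank: R_p = 1/(1/21.5 + 1/16.7 + 1/1.56 + 1/2.69) = 0.8935 kΩ.
V_A by voltage divider: V_A = 8.93 × 0.8935/(7.00 + 0.8935) = 1.011 mV.
Branch current I = V_A/R3 = 1.011/1.56 = 0.6480 µA.
(Check via current divider: I_total = 1.131 µA; share G_k/ΣG = 0.5728 → same result.)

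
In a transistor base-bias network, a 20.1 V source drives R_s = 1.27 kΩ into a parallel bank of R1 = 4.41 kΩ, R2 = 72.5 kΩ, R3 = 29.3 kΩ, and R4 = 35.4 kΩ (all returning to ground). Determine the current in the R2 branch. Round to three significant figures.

I ≈ 0.200 mA

Parallel bank: R_p = 1/(1/4.41 + 1/72.5 + 1/29.3 + 1/35.4) = 3.301 kΩ.
V_A = 20.1 × 3.301/4.571 = 14.52 V.
Branch current I = V_A/R2 = 14.52/72.5 = 0.2002 mA.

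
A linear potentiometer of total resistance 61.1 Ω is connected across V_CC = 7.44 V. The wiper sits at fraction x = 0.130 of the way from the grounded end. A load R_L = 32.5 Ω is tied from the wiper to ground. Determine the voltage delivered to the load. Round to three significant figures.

V_out ≈ 0.798 V

Split the track: R_lower = x·R_p = 7.943 Ω, R_upper = (1−x)·R_p = 53.16 Ω.
R_L loads the lower segment: effective lower R = 6.383 Ω.
Then V_out = V_CC · 6.383/(53.16 + 6.383) = 0.7976 V.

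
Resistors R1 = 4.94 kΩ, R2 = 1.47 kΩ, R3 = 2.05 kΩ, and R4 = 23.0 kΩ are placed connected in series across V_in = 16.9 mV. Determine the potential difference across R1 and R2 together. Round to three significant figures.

V ≈ 3.44 mV

Series total: ΣR = 4.94 + 1.47 + 2.05 + 23.0 = 31.46 kΩ.
R_{R1..R2} = 4.94 + 1.47 = 6.410 kΩ.
V = V_in · R/ΣR = 16.9 × 0.2038 = 3.443 mV.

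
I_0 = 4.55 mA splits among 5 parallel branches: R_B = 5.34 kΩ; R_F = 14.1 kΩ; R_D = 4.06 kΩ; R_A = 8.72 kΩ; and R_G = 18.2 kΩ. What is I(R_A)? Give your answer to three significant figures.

I ≈ 0.774 mA

Total conductance ΣG = 1/5.34 + 1/14.1 + 1/4.06 + 1/8.72 + 1/18.2 = 0.6741 (units of 1/kΩ).
R_A takes the fraction G_k/ΣG = 0.1147/0.6741 = 0.1701, so I = 4.55 × 0.1701 = 0.7740 mA.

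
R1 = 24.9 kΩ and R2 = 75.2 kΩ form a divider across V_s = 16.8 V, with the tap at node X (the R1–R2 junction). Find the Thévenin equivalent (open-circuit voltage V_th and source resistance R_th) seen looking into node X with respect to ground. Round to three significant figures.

Open-circuit (no load on X): V_th = V_s · R2/(R1 + R2) = 16.8 × 75.2/(24.90 + 75.2) = 12.62 V.
With V_s suppressed (replaced by a short), R_th = R1 ‖ R2 = (24.90 × 75.2)/(24.90 + 75.2) = 18.71 kΩ.

V_th ≈ 12.6 V, R_th ≈ 18.7 kΩ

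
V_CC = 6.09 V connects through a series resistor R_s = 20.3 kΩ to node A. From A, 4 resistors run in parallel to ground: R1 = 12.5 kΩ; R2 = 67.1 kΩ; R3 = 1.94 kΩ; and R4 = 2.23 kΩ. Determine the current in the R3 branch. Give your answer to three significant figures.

Equivalent of the parallel group: R_p = 0.9445 kΩ.
Node voltage V_A = V_CC · R_p/(R_s + R_p) = 6.09 × 0.04446 = 0.2707 V.
I(R3) = V_A / R3 = 0.2707/1.94 = 0.1396 mA.
(Check via current divider: I_total = 0.2867 mA; share G_k/ΣG = 0.4868 → same result.)

I ≈ 0.140 mA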